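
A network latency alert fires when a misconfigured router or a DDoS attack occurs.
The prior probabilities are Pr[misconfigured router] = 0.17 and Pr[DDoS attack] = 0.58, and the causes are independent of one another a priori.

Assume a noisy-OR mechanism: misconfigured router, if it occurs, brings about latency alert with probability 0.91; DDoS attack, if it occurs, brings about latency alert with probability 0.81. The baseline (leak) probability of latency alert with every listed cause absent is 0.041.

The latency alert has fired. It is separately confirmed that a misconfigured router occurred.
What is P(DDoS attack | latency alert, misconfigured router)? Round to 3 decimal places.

P(DDoS attack | latency alert, misconfigured router) ≈ 0.598

Under noisy-OR, P(latency alert | causes) = 1 − (1−0.041)·∏(1−qᵢ) over the active causes.
By total probability over both values of DDoS attack:
  P(latency alert | misconfigured router) = 0.91369×0.42 + 0.983601×0.58
        = 0.383750 + 0.570489 = 0.954239
The terms with DDoS attack present sum to 0.570489, so
  P(DDoS attack | latency alert, misconfigured router) = 0.570489 / 0.954239 ≈ 0.598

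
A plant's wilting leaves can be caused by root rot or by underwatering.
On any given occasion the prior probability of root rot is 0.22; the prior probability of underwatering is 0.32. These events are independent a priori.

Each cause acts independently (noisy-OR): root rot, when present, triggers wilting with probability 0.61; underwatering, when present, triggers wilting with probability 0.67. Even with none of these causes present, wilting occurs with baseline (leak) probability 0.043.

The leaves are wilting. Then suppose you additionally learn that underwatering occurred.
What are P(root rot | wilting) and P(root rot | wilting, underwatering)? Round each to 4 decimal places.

P(root rot | wilting) ≈ 0.4454; P(root rot | wilting, underwatering) ≈ 0.2655

Under noisy-OR, P(wilting | causes) = 1 − (1−0.043)·∏(1−qᵢ) over the active causes.
Numerator (weight on configurations with root rot): 0.093765 + 0.061729 = 0.155494
Normalizer over all consistent configurations: 0.043·0.78·0.68 + 0.68419·0.78·0.32 + 0.62677·0.22·0.68 + 0.876834·0.22·0.32 = 0.349075
Posterior = 0.155494 / 0.349075 ≈ 0.4454

Now also conditioning on underwatering=true:
Sum P(wilting|·) weighted by the priors over both values of root rot:
  P(wilting | underwatering) = 0.68419·0.78 + 0.876834·0.22
        = 0.533668 + 0.192903 = 0.726571
Keeping only the root rot-present terms gives 0.192903, so
  P(root rot | wilting, underwatering) = 0.192903 / 0.726571 ≈ 0.2655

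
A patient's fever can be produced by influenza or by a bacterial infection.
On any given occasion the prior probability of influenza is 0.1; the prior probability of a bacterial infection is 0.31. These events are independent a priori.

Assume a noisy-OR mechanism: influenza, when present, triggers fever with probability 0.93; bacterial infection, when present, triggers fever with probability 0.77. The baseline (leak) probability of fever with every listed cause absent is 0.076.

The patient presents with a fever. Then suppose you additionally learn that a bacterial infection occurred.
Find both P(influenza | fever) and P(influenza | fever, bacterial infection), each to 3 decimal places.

Under noisy-OR, P(fever | causes) = 1 − (1−0.076)·∏(1−qᵢ) over the active causes.
P(fever) = 0.076*0.9*0.69 + 0.78748*0.9*0.31 + 0.93532*0.1*0.69 + 0.985124*0.1*0.31 = 0.047196 + 0.219707 + 0.064537 + 0.030539 = 0.361979
The influenza-present share is 0.064537 + 0.030539 = 0.095076.
P(influenza | fever) = 0.095076 / 0.361979 ≈ 0.263

With the extra evidence:
Enumerate both values of influenza and weight by the priors:
  P(fever | bacterial infection) = 0.78748·0.9 + 0.985124·0.1
        = 0.708732 + 0.098512 = 0.807244
The terms with influenza present sum to 0.098512, so
  P(influenza | fever, bacterial infection) = 0.098512 / 0.807244 ≈ 0.122

P(influenza | fever) ≈ 0.263; P(influenza | fever, bacterial infection) ≈ 0.122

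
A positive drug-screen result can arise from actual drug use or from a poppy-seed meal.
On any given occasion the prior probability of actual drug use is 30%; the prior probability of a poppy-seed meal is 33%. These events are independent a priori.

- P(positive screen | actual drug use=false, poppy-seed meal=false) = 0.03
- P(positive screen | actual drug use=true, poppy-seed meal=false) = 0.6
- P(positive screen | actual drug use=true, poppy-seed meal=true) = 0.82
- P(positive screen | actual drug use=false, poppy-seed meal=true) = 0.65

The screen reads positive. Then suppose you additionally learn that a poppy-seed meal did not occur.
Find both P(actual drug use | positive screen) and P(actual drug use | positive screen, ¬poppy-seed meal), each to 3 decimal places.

P(actual drug use | positive screen) ≈ 0.551; P(actual drug use | positive screen, ¬poppy-seed meal) ≈ 0.896

Weight on actual drug use=true, given the evidence: 0.120600 + 0.081180 = 0.201780
The normalizing constant is 0.03·0.7·0.67 + 0.65·0.7·0.33 + 0.6·0.3·0.67 + 0.82·0.3·0.33 = 0.366000
P(actual drug use | positive screen) = 0.201780/0.366000 ≈ 0.551

Now also conditioning on poppy-seed meal≠true:
P(positive screen | ¬poppy-seed meal) = 0.03×0.7 + 0.6×0.3 = 0.021000 + 0.180000 = 0.201000
The actual drug use-present share is 0.6×0.3 = 0.180000.
Hence the posterior is 0.180000/0.201000 ≈ 0.896.
Ruling out poppy-seed meal raises the posterior on actual drug use — the flip side of explaining away.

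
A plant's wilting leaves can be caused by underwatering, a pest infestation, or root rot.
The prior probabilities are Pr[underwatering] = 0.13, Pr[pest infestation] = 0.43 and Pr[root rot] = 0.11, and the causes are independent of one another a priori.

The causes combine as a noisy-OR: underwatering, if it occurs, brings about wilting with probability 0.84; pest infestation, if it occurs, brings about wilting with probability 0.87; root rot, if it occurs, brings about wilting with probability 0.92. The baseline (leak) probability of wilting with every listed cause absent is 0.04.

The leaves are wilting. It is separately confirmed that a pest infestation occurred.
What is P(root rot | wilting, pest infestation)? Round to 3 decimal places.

P(root rot | wilting, pest infestation) ≈ 0.121

Under noisy-OR, P(wilting | causes) = 1 − (1−0.04)·∏(1−qᵢ) over the active causes.
P(wilting | pest infestation) = 0.8752·0.87·0.89 + 0.990016·0.87·0.11 + 0.980032·0.13·0.89 + 0.998403·0.13·0.11 = 0.677667 + 0.094745 + 0.113390 + 0.014277 = 0.900079
Of this, 0.109022 comes from 0.094745 + 0.014277 (the root rot=true cases).
So P(root rot | wilting, pest infestation) = 0.109022/0.900079 ≈ 0.121.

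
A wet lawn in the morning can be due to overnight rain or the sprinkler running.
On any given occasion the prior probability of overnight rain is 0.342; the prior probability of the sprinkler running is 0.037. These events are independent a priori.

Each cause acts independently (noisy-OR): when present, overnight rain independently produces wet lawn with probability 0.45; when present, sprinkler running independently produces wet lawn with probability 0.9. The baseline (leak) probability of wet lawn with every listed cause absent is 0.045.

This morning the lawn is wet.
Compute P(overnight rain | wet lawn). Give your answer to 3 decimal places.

Under noisy-OR, P(wet lawn | causes) = 1 − (1−0.045)·∏(1−qᵢ) over the active causes.
Sum P(wet lawn|·) weighted by the priors over the 4 (overnight rain, sprinkler running) configurations:
  P(wet lawn) = 0.045·0.658·0.963 + 0.9045·0.658·0.037 + 0.47475·0.342·0.963 + 0.947475·0.342·0.037
        = 0.028514 + 0.022021 + 0.156357 + 0.011989 = 0.218881
Configurations with overnight rain contribute 0.168346, so
  P(overnight rain | wet lawn) = 0.168346 / 0.218881 ≈ 0.769

P(overnight rain | wet lawn) ≈ 0.769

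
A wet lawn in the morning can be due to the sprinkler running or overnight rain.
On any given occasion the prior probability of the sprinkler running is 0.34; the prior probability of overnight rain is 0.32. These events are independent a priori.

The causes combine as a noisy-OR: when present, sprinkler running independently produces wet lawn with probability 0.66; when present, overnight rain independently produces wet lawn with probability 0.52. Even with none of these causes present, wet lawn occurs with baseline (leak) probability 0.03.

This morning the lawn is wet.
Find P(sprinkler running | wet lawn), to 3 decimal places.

Under noisy-OR, P(wet lawn | causes) = 1 − (1−0.03)·∏(1−qᵢ) over the active causes.
Weight on sprinkler running=true, given the evidence: 0.154950 + 0.091577 = 0.246527
Denominator P(wet lawn): 0.03·0.66·0.68 + 0.5344·0.66·0.32 + 0.6702·0.34·0.68 + 0.841696·0.34·0.32 = 0.372856
Posterior = 0.246527 / 0.372856 ≈ 0.661

P(sprinkler running | wet lawn) ≈ 0.661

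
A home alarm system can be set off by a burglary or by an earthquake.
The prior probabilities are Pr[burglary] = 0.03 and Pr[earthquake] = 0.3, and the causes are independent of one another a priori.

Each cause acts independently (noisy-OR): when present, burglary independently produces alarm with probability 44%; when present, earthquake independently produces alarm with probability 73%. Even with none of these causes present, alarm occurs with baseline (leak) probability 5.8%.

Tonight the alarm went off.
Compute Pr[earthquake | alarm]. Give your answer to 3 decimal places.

Under noisy-OR, P(alarm | causes) = 1 − (1−0.058)·∏(1−qᵢ) over the active causes.
Sum P(alarm|·) weighted by the priors over the 4 (burglary, earthquake) configurations:
  P(alarm) = 0.058×0.97×0.7 + 0.74566×0.97×0.3 + 0.47248×0.03×0.7 + 0.85757×0.03×0.3
        = 0.039382 + 0.216987 + 0.009922 + 0.007718 = 0.274009
Keeping only the earthquake-present terms gives 0.224705, so
  P(earthquake | alarm) = 0.224705 / 0.274009 ≈ 0.820

Pr[earthquake | alarm] ≈ 0.820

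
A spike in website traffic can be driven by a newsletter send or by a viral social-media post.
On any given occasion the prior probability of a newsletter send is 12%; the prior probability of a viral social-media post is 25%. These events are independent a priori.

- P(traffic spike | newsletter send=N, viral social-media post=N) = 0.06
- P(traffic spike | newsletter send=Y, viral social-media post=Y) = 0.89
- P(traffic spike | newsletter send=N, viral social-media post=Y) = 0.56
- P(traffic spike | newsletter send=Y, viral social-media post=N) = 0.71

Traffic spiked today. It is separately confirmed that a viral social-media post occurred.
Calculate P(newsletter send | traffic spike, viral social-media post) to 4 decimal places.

P(newsletter send | traffic spike, viral social-media post) ≈ 0.1781

P(traffic spike | viral social-media post) = 0.56×0.88 + 0.89×0.12 = 0.492800 + 0.106800 = 0.599600
The newsletter send-present share is 0.89×0.12 = 0.106800.
P(newsletter send | traffic spike, viral social-media post) = 0.106800 / 0.599600 ≈ 0.1781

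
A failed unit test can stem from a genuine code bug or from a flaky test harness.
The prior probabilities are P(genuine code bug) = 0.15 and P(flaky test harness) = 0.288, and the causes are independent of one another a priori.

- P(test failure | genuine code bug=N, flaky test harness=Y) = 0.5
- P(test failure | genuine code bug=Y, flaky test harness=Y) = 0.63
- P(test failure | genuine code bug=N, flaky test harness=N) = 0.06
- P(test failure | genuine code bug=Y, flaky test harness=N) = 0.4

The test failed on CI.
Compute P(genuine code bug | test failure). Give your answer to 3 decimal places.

P(genuine code bug | test failure) ≈ 0.306

Sum P(test failure|·) weighted by the priors over the 4 (genuine code bug, flaky test harness) configurations:
  P(test failure) = 0.06×0.85×0.712 + 0.5×0.85×0.288 + 0.4×0.15×0.712 + 0.63×0.15×0.288
        = 0.036312 + 0.122400 + 0.042720 + 0.027216 = 0.228648
Keeping only the genuine code bug-present terms gives 0.069936, so
  P(genuine code bug | test failure) = 0.069936 / 0.228648 ≈ 0.306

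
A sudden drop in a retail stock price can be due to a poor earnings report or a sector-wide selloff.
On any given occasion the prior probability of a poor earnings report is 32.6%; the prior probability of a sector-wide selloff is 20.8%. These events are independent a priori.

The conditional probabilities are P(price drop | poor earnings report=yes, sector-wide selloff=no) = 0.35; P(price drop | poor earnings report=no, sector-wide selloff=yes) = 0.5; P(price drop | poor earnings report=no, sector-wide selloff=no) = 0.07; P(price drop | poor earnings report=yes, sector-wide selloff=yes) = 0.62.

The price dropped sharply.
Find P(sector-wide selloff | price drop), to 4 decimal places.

P(price drop) = 0.07·0.674·0.792 + 0.5·0.674·0.208 + 0.35·0.326·0.792 + 0.62·0.326·0.208 = 0.037367 + 0.070096 + 0.090367 + 0.042041 = 0.239871
Restricting to configurations with sector-wide selloff present: 0.070096 + 0.042041 = 0.112137.
Hence the posterior is 0.112137/0.239871 ≈ 0.4675.

P(sector-wide selloff | price drop) ≈ 0.4675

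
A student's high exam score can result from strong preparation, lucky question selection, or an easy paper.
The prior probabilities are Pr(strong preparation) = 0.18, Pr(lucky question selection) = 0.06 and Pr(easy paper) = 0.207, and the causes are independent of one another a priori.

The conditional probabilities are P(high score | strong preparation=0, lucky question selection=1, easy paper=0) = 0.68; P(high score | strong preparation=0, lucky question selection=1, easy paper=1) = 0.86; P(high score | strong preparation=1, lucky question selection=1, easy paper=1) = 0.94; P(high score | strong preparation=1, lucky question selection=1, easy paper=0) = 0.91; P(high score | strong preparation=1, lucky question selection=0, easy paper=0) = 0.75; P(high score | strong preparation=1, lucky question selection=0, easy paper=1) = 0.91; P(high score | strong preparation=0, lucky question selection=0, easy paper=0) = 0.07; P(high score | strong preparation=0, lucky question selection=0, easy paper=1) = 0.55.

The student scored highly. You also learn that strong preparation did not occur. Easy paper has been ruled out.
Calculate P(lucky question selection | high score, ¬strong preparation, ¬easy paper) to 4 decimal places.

P(high score | ¬strong preparation, ¬easy paper) = 0.07×0.94 + 0.68×0.06 = 0.065800 + 0.040800 = 0.106600
Of this, 0.040800 comes from 0.68×0.06 (the lucky question selection=true cases).
P(lucky question selection | high score, ¬strong preparation, ¬easy paper) = 0.040800 / 0.106600 ≈ 0.3827

P(lucky question selection | high score, ¬strong preparation, ¬easy paper) ≈ 0.3827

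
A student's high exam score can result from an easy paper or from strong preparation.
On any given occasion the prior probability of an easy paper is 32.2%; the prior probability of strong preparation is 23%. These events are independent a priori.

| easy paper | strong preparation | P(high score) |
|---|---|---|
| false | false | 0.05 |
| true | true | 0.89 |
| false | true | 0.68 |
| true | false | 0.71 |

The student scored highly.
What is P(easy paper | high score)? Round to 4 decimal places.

P(easy paper | high score) ≈ 0.6468

Sum P(high score|·) weighted by the priors over the 4 (easy paper, strong preparation) configurations:
  P(high score) = 0.05*0.678*0.77 + 0.68*0.678*0.23 + 0.71*0.322*0.77 + 0.89*0.322*0.23
        = 0.026103 + 0.106039 + 0.176037 + 0.065913 = 0.374092
The terms with easy paper present sum to 0.241950, so
  P(easy paper | high score) = 0.241950 / 0.374092 ≈ 0.6468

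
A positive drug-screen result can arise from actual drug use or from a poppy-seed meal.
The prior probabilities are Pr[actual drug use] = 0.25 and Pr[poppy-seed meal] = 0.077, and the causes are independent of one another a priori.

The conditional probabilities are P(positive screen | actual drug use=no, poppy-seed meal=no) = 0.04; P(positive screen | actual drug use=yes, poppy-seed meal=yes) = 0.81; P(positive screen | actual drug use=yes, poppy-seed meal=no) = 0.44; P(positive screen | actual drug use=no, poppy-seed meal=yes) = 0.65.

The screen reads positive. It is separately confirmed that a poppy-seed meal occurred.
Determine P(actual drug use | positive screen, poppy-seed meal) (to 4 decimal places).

Weight on actual drug use=true, given the evidence: 0.81*0.25 = 0.202500
The normalizing constant is 0.65*0.75 + 0.81*0.25 = 0.690000
Posterior = 0.202500 / 0.690000 ≈ 0.2935

P(actual drug use | positive screen, poppy-seed meal) ≈ 0.2935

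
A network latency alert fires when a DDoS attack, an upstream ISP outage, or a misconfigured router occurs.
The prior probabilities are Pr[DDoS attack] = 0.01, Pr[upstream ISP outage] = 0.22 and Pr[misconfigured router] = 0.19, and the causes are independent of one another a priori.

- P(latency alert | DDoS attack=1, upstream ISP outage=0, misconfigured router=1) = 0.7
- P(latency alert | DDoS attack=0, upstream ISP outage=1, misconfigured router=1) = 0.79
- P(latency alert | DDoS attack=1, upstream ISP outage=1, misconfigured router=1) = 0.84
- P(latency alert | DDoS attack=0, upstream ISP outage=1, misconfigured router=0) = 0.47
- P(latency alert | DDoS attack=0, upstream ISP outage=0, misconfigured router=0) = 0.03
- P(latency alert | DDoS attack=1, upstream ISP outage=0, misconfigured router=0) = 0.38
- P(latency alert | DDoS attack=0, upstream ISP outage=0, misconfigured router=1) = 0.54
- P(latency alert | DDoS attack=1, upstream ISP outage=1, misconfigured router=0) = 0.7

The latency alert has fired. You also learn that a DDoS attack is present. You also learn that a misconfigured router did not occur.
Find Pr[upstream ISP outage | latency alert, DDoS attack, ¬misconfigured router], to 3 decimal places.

Enumerate both values of upstream ISP outage and weight by the priors:
  P(latency alert | DDoS attack, ¬misconfigured router) = 0.38·0.78 + 0.7·0.22
        = 0.296400 + 0.154000 = 0.450400
Keeping only the upstream ISP outage-present terms gives 0.154000, so
  P(upstream ISP outage | latency alert, DDoS attack, ¬misconfigured router) = 0.154000 / 0.450400 ≈ 0.342

Pr[upstream ISP outage | latency alert, DDoS attack, ¬misconfigured router] ≈ 0.342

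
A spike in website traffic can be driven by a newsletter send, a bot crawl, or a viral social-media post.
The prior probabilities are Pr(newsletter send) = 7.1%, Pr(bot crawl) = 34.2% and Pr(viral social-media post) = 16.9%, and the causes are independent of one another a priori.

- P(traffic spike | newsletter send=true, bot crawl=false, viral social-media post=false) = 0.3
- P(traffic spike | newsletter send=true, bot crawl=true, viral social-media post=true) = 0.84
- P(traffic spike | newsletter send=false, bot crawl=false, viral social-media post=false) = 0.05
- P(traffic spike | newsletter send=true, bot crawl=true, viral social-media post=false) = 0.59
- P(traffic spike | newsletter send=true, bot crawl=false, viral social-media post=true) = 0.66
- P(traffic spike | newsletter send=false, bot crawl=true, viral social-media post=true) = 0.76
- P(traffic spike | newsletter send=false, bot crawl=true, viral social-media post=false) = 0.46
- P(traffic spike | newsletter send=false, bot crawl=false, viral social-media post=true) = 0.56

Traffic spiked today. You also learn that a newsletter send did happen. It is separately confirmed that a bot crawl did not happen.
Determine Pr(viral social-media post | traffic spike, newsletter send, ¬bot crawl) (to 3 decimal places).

Pr(viral social-media post | traffic spike, newsletter send, ¬bot crawl) ≈ 0.309

Numerator (weight on configurations with viral social-media post): 0.66*0.169 = 0.111540
Denominator P(traffic spike | newsletter send, ¬bot crawl): 0.3*0.831 + 0.66*0.169 = 0.360840
Posterior = 0.111540 / 0.360840 ≈ 0.309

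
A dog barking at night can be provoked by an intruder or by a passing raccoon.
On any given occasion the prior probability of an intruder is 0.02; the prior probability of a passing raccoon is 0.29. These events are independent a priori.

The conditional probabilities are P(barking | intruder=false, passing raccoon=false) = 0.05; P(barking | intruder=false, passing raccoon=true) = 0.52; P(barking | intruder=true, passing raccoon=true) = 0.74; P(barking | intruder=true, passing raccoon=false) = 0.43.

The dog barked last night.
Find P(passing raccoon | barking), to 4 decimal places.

P(passing raccoon | barking) ≈ 0.7881

Enumerate the 4 (intruder, passing raccoon) configurations and weight by the priors:
  P(barking) = 0.05*0.98*0.71 + 0.52*0.98*0.29 + 0.43*0.02*0.71 + 0.74*0.02*0.29
        = 0.034790 + 0.147784 + 0.006106 + 0.004292 = 0.192972
The terms with passing raccoon present sum to 0.152076, so
  P(passing raccoon | barking) = 0.152076 / 0.192972 ≈ 0.7881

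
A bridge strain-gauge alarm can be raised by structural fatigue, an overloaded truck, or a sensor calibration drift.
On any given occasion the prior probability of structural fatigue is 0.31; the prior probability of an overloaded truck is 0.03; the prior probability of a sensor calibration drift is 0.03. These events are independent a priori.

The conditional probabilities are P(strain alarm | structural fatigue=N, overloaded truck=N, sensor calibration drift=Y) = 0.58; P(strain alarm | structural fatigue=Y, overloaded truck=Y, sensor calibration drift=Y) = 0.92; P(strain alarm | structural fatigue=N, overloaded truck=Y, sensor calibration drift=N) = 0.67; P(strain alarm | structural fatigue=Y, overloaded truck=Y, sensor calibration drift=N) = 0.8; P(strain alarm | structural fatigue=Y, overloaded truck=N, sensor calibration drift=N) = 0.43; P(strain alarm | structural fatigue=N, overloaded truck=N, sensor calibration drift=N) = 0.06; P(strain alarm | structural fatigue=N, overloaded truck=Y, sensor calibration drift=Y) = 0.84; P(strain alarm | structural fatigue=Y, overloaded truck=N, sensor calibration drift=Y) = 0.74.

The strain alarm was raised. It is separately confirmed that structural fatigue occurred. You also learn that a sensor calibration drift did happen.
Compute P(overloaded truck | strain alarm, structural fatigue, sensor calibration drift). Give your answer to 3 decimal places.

P(overloaded truck | strain alarm, structural fatigue, sensor calibration drift) ≈ 0.037

P(strain alarm | structural fatigue, sensor calibration drift) = 0.74×0.97 + 0.92×0.03 = 0.717800 + 0.027600 = 0.745400
Restricting to configurations with overloaded truck present: 0.92×0.03 = 0.027600.
So P(overloaded truck | strain alarm, structural fatigue, sensor calibration drift) = 0.027600/0.745400 ≈ 0.037.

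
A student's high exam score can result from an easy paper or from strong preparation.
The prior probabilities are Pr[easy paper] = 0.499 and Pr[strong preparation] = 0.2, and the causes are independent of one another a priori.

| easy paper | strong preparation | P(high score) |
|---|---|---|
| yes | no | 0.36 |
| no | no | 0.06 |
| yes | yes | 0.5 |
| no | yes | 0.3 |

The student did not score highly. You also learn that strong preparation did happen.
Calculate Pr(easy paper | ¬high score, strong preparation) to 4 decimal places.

By total probability over both values of easy paper:
  P(¬high score | strong preparation) = 0.7·0.501 + 0.5·0.499
        = 0.350700 + 0.249500 = 0.600200
Configurations with easy paper contribute 0.249500, so
  P(easy paper | ¬high score, strong preparation) = 0.249500 / 0.600200 ≈ 0.4157

Pr(easy paper | ¬high score, strong preparation) ≈ 0.4157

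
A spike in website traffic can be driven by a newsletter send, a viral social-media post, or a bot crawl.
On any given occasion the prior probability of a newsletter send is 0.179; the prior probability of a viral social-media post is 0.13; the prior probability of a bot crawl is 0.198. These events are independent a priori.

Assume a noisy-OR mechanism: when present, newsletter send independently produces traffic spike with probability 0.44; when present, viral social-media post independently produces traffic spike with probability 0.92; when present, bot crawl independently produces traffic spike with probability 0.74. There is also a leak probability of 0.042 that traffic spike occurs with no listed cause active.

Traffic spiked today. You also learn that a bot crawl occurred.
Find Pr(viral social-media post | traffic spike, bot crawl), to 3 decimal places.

Under noisy-OR, P(traffic spike | causes) = 1 − (1−0.042)·∏(1−qᵢ) over the active causes.
Enumerate the 4 (newsletter send, viral social-media post) configurations and weight by the priors:
  P(traffic spike | bot crawl) = 0.75092*0.821*0.87 + 0.980074*0.821*0.13 + 0.860515*0.179*0.87 + 0.988841*0.179*0.13
        = 0.536360 + 0.104603 + 0.134008 + 0.023010 = 0.797981
The terms with viral social-media post present sum to 0.127613, so
  P(viral social-media post | traffic spike, bot crawl) = 0.127613 / 0.797981 ≈ 0.160

Pr(viral social-media post | traffic spike, bot crawl) ≈ 0.160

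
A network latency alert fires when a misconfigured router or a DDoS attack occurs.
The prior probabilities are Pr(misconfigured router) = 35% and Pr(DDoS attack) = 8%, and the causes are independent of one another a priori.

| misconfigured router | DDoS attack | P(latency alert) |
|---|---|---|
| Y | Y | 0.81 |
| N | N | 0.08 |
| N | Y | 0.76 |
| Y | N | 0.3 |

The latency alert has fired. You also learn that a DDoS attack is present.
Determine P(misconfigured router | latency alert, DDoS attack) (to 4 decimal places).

P(misconfigured router | latency alert, DDoS attack) ≈ 0.3646

P(latency alert | DDoS attack) = 0.76×0.65 + 0.81×0.35 = 0.494000 + 0.283500 = 0.777500
Of this, 0.283500 comes from 0.81×0.35 (the misconfigured router=true cases).
So P(misconfigured router | latency alert, DDoS attack) = 0.283500/0.777500 ≈ 0.3646.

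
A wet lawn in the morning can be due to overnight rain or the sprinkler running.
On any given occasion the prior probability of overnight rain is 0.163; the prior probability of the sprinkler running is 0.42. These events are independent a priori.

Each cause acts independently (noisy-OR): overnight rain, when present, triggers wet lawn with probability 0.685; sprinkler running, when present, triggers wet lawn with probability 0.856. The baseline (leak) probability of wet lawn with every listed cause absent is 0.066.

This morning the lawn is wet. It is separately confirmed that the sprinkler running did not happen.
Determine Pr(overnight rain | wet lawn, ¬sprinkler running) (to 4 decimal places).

Under noisy-OR, P(wet lawn | causes) = 1 − (1−0.066)·∏(1−qᵢ) over the active causes.
Weight on overnight rain=true, given the evidence: 0.70579×0.163 = 0.115044
Denominator P(wet lawn | ¬sprinkler running): 0.066×0.837 + 0.70579×0.163 = 0.170286
Posterior = 0.115044 / 0.170286 ≈ 0.6756

Pr(overnight rain | wet lawn, ¬sprinkler running) ≈ 0.6756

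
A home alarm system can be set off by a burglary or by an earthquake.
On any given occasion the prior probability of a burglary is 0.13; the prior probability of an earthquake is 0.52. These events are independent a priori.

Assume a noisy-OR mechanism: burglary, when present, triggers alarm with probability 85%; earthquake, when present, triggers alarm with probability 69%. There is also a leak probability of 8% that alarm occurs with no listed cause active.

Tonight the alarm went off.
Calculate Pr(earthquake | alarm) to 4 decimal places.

Under noisy-OR, P(alarm | causes) = 1 − (1−0.08)·∏(1−qᵢ) over the active causes.
For the numerator, keep only earthquake=true terms: 0.323376 + 0.064708 = 0.388084
The normalizing constant is 0.08·0.87·0.48 + 0.7148·0.87·0.52 + 0.862·0.13·0.48 + 0.95722·0.13·0.52 = 0.475281
Posterior = 0.388084 / 0.475281 ≈ 0.8165

Pr(earthquake | alarm) ≈ 0.8165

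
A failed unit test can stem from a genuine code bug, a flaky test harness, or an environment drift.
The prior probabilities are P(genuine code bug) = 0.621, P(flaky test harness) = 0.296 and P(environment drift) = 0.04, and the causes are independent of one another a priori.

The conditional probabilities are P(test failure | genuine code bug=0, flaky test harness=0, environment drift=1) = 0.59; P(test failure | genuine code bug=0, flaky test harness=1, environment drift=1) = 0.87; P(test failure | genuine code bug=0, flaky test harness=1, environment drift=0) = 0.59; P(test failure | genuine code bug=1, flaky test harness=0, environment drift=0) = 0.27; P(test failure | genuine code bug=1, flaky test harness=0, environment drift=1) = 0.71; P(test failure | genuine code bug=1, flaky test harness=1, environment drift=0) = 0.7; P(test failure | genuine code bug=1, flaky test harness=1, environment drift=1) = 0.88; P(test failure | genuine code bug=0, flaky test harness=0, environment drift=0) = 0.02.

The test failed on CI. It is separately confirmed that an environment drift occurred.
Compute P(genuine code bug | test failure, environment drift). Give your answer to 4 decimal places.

Enumerate the 4 (genuine code bug, flaky test harness) configurations and weight by the priors:
  P(test failure | environment drift) = 0.59×0.379×0.704 + 0.87×0.379×0.296 + 0.71×0.621×0.704 + 0.88×0.621×0.296
        = 0.157421 + 0.097600 + 0.310401 + 0.161758 = 0.727180
Keeping only the genuine code bug-present terms gives 0.472159, so
  P(genuine code bug | test failure, environment drift) = 0.472159 / 0.727180 ≈ 0.6493

P(genuine code bug | test failure, environment drift) ≈ 0.6493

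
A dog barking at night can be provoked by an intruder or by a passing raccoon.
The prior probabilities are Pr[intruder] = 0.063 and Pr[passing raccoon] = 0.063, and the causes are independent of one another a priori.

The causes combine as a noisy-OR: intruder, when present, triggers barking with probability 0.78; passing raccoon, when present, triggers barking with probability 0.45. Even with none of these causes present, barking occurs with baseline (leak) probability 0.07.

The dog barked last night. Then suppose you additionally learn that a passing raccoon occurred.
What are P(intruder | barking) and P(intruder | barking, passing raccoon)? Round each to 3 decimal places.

P(intruder | barking) ≈ 0.359; P(intruder | barking, passing raccoon) ≈ 0.109

Under noisy-OR, P(barking | causes) = 1 − (1−0.07)·∏(1−qᵢ) over the active causes.
Weight on intruder=true, given the evidence: 0.046953 + 0.003522 = 0.050475
Normalizer over all consistent configurations: 0.07·0.937·0.937 + 0.4885·0.937·0.063 + 0.7954·0.063·0.937 + 0.88747·0.063·0.063 = 0.140770
P(intruder | barking) = 0.050475/0.140770 ≈ 0.359

Now condition on the additional information:
P(barking | passing raccoon) = 0.4885×0.937 + 0.88747×0.063 = 0.457725 + 0.055911 = 0.513636
Of this, 0.055911 comes from 0.88747×0.063 (the intruder=true cases).
So P(intruder | barking, passing raccoon) = 0.055911/0.513636 ≈ 0.109.
This is intercausal reasoning (explaining away): once passing raccoon accounts for the barking, intruder becomes less likely.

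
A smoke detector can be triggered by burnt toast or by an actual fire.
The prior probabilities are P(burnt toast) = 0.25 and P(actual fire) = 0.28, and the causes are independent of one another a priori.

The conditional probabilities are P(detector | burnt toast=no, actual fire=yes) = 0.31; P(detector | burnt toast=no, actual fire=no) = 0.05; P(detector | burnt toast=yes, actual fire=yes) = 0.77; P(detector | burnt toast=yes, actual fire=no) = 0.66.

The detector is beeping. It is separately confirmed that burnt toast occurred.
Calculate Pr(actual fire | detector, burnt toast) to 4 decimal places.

By total probability over both values of actual fire:
  P(detector | burnt toast) = 0.66×0.72 + 0.77×0.28
        = 0.475200 + 0.215600 = 0.690800
The terms with actual fire present sum to 0.215600, so
  P(actual fire | detector, burnt toast) = 0.215600 / 0.690800 ≈ 0.3121

Pr(actual fire | detector, burnt toast) ≈ 0.3121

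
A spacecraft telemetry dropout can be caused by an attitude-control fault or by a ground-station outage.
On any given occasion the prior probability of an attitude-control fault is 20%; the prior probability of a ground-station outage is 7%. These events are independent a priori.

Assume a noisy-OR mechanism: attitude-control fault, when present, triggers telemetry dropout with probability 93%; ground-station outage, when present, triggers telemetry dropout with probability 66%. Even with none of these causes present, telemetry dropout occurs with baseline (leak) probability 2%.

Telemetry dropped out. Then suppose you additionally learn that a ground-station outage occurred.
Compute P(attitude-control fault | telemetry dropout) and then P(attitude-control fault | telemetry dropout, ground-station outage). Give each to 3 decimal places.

Under noisy-OR, P(telemetry dropout | causes) = 1 − (1−0.02)·∏(1−qᵢ) over the active causes.
By total probability over the 4 (attitude-control fault, ground-station outage) configurations:
  P(telemetry dropout) = 0.02·0.8·0.93 + 0.6668·0.8·0.07 + 0.9314·0.2·0.93 + 0.976676·0.2·0.07
        = 0.014880 + 0.037341 + 0.173240 + 0.013673 = 0.239134
The terms with attitude-control fault present sum to 0.186913, so
  P(attitude-control fault | telemetry dropout) = 0.186913 / 0.239134 ≈ 0.782

Now also conditioning on ground-station outage=true:
P(telemetry dropout | ground-station outage) = 0.6668×0.8 + 0.976676×0.2 = 0.533440 + 0.195335 = 0.728775
Restricting to configurations with attitude-control fault present: 0.976676×0.2 = 0.195335.
Hence the posterior is 0.195335/0.728775 ≈ 0.268.
The drop from 0.782 to 0.268 is the explaining-away (discounting) effect.

P(attitude-control fault | telemetry dropout) ≈ 0.782; P(attitude-control fault | telemetry dropout, ground-station outage) ≈ 0.268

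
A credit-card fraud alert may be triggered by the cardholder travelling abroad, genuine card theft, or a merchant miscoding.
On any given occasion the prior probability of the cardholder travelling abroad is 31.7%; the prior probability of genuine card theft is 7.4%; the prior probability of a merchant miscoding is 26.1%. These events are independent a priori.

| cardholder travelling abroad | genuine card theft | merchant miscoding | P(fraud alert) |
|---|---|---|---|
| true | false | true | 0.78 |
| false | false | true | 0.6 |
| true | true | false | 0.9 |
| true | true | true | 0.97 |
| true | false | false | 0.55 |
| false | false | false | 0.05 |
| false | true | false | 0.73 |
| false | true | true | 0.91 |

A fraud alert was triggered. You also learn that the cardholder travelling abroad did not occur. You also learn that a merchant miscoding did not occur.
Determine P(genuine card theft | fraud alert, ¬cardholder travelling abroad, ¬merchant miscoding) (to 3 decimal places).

P(fraud alert | ¬cardholder travelling abroad, ¬merchant miscoding) = 0.05×0.926 + 0.73×0.074 = 0.046300 + 0.054020 = 0.100320
Of this, 0.054020 comes from 0.73×0.074 (the genuine card theft=true cases).
Hence the posterior is 0.054020/0.100320 ≈ 0.538.

P(genuine card theft | fraud alert, ¬cardholder travelling abroad, ¬merchant miscoding) ≈ 0.538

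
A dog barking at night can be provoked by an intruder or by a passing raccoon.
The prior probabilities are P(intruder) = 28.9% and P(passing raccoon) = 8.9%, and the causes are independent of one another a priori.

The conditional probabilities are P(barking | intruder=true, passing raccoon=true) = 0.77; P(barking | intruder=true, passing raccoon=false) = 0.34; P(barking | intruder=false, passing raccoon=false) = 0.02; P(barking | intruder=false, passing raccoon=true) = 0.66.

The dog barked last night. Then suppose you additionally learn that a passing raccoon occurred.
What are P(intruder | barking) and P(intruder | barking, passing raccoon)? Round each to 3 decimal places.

P(intruder | barking) ≈ 0.666; P(intruder | barking, passing raccoon) ≈ 0.322

P(barking) = 0.02*0.711*0.911 + 0.66*0.711*0.089 + 0.34*0.289*0.911 + 0.77*0.289*0.089 = 0.012954 + 0.041764 + 0.089515 + 0.019805 = 0.164038
Restricting to configurations with intruder present: 0.089515 + 0.019805 = 0.109320.
P(intruder | barking) = 0.109320 / 0.164038 ≈ 0.666

Now also conditioning on passing raccoon=true:
P(barking | passing raccoon) = 0.66·0.711 + 0.77·0.289 = 0.469260 + 0.222530 = 0.691790
Restricting to configurations with intruder present: 0.77·0.289 = 0.222530.
P(intruder | barking, passing raccoon) = 0.222530 / 0.691790 ≈ 0.322
Conditioning on passing raccoon lowers the posterior on intruder: the classic explaining-away effect in a common-effect structure.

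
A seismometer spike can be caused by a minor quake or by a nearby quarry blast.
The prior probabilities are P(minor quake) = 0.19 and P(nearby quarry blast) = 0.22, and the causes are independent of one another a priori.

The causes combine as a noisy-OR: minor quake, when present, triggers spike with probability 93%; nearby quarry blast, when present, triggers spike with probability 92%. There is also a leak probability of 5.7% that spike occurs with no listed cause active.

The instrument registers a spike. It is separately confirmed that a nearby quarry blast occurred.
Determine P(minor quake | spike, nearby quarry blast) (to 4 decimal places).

P(minor quake | spike, nearby quarry blast) ≈ 0.2015

Under noisy-OR, P(spike | causes) = 1 − (1−0.057)·∏(1−qᵢ) over the active causes.
By total probability over both values of minor quake:
  P(spike | nearby quarry blast) = 0.92456*0.81 + 0.994719*0.19
        = 0.748894 + 0.188997 = 0.937891
The terms with minor quake present sum to 0.188997, so
  P(minor quake | spike, nearby quarry blast) = 0.188997 / 0.937891 ≈ 0.2015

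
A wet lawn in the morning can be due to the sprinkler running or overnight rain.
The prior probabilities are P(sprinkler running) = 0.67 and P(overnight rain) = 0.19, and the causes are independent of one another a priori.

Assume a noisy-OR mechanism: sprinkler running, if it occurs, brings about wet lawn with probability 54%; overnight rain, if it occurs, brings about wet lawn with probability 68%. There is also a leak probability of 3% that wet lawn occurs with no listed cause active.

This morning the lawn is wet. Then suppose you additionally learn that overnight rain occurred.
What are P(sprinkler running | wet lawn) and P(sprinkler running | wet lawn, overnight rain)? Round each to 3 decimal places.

P(sprinkler running | wet lawn) ≈ 0.889; P(sprinkler running | wet lawn, overnight rain) ≈ 0.716

Under noisy-OR, P(wet lawn | causes) = 1 − (1−0.03)·∏(1−qᵢ) over the active causes.
P(wet lawn) = 0.03×0.33×0.81 + 0.6896×0.33×0.19 + 0.5538×0.67×0.81 + 0.857216×0.67×0.19 = 0.008019 + 0.043238 + 0.300547 + 0.109124 = 0.460928
Of this, 0.409671 comes from 0.300547 + 0.109124 (the sprinkler running=true cases).
So P(sprinkler running | wet lawn) = 0.409671/0.460928 ≈ 0.889.

Now condition on the additional information:
Enumerate both values of sprinkler running and weight by the priors:
  P(wet lawn | overnight rain) = 0.6896·0.33 + 0.857216·0.67
        = 0.227568 + 0.574335 = 0.801903
The terms with sprinkler running present sum to 0.574335, so
  P(sprinkler running | wet lawn, overnight rain) = 0.574335 / 0.801903 ≈ 0.716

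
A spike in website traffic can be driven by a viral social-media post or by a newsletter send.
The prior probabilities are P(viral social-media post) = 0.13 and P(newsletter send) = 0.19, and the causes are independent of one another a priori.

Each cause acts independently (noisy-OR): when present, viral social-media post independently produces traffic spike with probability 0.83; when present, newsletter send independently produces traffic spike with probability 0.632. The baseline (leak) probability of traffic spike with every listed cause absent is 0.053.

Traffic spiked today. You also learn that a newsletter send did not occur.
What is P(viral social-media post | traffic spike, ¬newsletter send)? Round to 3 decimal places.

Under noisy-OR, P(traffic spike | causes) = 1 − (1−0.053)·∏(1−qᵢ) over the active causes.
Weight on viral social-media post=true, given the evidence: 0.83901·0.13 = 0.109071
Denominator P(traffic spike | ¬newsletter send): 0.053·0.87 + 0.83901·0.13 = 0.155181
P(viral social-media post | traffic spike, ¬newsletter send) = 0.109071/0.155181 ≈ 0.703

P(viral social-media post | traffic spike, ¬newsletter send) ≈ 0.703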